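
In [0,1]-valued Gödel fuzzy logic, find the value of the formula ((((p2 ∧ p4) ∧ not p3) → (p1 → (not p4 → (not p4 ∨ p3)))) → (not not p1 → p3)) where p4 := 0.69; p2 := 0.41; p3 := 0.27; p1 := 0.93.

0.27

(p2 ∧ p4) = min(0.41, 0.69) = 0.41
not p3: Gödel ¬ of 0.27 = 0 (operand ≠ 0)
((p2 ∧ p4) ∧ not p3) = min(0.41, 0) = 0
not p4: Gödel ¬ of 0.69 = 0 (operand ≠ 0)
not p4: Gödel ¬ of 0.69 = 0 (operand ≠ 0)
(not p4 ∨ p3) = max(0, 0.27) = 0.27
(not p4 → (not p4 ∨ p3)): 0 ≤ 0.27, so result = 1
(p1 → (not p4 → (not p4 ∨ p3))): 0.93 ≤ 1, so result = 1
(((p2 ∧ p4) ∧ not p3) → (p1 → (not p4 → (not p4 ∨ p3)))): 0 ≤ 1, so result = 1
not p1: Gödel ¬ of 0.93 = 0 (operand ≠ 0)
not not p1: Gödel ¬ of 0 = 1 (operand is 0)
(not not p1 → p3): 1 > 0.27, so result = 0.27
((((p2 ∧ p4) ∧ not p3) → (p1 → (not p4 → (not p4 ∨ p3)))) → (not not p1 → p3)): 1 > 0.27, so result = 0.27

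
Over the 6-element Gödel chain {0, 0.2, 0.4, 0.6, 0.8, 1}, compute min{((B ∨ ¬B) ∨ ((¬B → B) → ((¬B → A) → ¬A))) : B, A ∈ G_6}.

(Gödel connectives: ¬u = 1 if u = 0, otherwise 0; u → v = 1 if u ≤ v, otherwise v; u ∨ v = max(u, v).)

0.20

The minimum is attained at B = 0.2, A = 0.2:
  ¬B: Gödel ¬ of 0.2 = 0 (operand ≠ 0)
  (B ∨ ¬B) = max(0.2, 0) = 0.2
  ¬B: Gödel ¬ of 0.2 = 0 (operand ≠ 0)
  (¬B → B): 0 ≤ 0.2, so result = 1
  ¬B: Gödel ¬ of 0.2 = 0 (operand ≠ 0)
  (¬B → A): 0 ≤ 0.2, so result = 1
  ¬A: Gödel ¬ of 0.2 = 0 (operand ≠ 0)
  ((¬B → A) → ¬A): 1 > 0, so result = 0
  ((¬B → B) → ((¬B → A) → ¬A)): 1 > 0, so result = 0
  ((B ∨ ¬B) ∨ ((¬B → B) → ((¬B → A) → ¬A))) = max(0.2, 0) = 0.2
Checking all 36 assignments confirms none give a value below 0.20.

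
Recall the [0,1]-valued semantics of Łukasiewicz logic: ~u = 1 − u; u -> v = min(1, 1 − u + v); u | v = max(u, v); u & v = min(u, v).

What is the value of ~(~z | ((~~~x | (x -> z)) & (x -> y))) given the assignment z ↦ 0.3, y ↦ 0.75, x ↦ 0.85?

0.30

~z: Łukasiewicz ¬ gives 1 − 0.3 = 0.7
~x: Łukasiewicz ¬ gives 1 − 0.85 = 0.15
~~x: Łukasiewicz ¬ gives 1 − 0.15 = 0.85
~~~x: Łukasiewicz ¬ gives 1 − 0.85 = 0.15
(x -> z): min(1, 1 − 0.85 + 0.3) = 0.45
(~~~x | (x -> z)) = max(0.15, 0.45) = 0.45
(x -> y): min(1, 1 − 0.85 + 0.75) = 0.9
((~~~x | (x -> z)) & (x -> y)) = min(0.45, 0.9) = 0.45
(~z | ((~~~x | (x -> z)) & (x -> y))) = max(0.7, 0.45) = 0.7
~(~z | ((~~~x | (x -> z)) & (x -> y))): Łukasiewicz ¬ gives 1 − 0.7 = 0.3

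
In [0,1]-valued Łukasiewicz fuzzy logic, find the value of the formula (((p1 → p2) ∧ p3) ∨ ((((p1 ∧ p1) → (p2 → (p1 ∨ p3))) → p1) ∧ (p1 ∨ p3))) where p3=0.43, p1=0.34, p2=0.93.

(p1 → p2): min(1, 1 − 0.34 + 0.93) = 1
((p1 → p2) ∧ p3) = min(1, 0.43) = 0.43
(p1 ∧ p1) = min(0.34, 0.34) = 0.34
(p1 ∨ p3) = max(0.34, 0.43) = 0.43
(p2 → (p1 ∨ p3)): min(1, 1 − 0.93 + 0.43) = 0.5
((p1 ∧ p1) → (p2 → (p1 ∨ p3))): min(1, 1 − 0.34 + 0.5) = 1
(((p1 ∧ p1) → (p2 → (p1 ∨ p3))) → p1): min(1, 1 − 1 + 0.34) = 0.34
(p1 ∨ p3) = max(0.34, 0.43) = 0.43
((((p1 ∧ p1) → (p2 → (p1 ∨ p3))) → p1) ∧ (p1 ∨ p3)) = min(0.34, 0.43) = 0.34
(((p1 → p2) ∧ p3) ∨ ((((p1 ∧ p1) → (p2 → (p1 ∨ p3))) → p1) ∧ (p1 ∨ p3))) = max(0.43, 0.34) = 0.43

0.43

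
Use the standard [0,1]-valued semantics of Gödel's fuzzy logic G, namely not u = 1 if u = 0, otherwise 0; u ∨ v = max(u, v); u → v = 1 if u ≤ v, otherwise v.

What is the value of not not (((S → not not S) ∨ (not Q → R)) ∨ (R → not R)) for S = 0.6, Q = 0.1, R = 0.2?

not S: Gödel ¬ of 0.6 = 0 (operand ≠ 0)
not not S: Gödel ¬ of 0 = 1 (operand is 0)
(S → not not S): 0.6 ≤ 1, so result = 1
not Q: Gödel ¬ of 0.1 = 0 (operand ≠ 0)
(not Q → R): 0 ≤ 0.2, so result = 1
((S → not not S) ∨ (not Q → R)) = max(1, 1) = 1
not R: Gödel ¬ of 0.2 = 0 (operand ≠ 0)
(R → not R): 0.2 > 0, so result = 0
(((S → not not S) ∨ (not Q → R)) ∨ (R → not R)) = max(1, 0) = 1
not (((S → not not S) ∨ (not Q → R)) ∨ (R → not R)): Gödel ¬ of 1 = 0 (operand ≠ 0)
not not (((S → not not S) ∨ (not Q → R)) ∨ (R → not R)): Gödel ¬ of 0 = 1 (operand is 0)

1.00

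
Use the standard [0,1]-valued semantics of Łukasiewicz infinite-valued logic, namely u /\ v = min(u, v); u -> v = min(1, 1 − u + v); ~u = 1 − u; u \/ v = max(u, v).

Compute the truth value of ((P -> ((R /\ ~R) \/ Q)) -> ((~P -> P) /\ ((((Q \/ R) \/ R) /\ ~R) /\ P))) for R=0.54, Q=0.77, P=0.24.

~R: Łukasiewicz ¬ gives 1 − 0.54 = 0.46
(R /\ ~R) = min(0.54, 0.46) = 0.46
((R /\ ~R) \/ Q) = max(0.46, 0.77) = 0.77
(P -> ((R /\ ~R) \/ Q)): min(1, 1 − 0.24 + 0.77) = 1
~P: Łukasiewicz ¬ gives 1 − 0.24 = 0.76
(~P -> P): min(1, 1 − 0.76 + 0.24) = 0.48
(Q \/ R) = max(0.77, 0.54) = 0.77
((Q \/ R) \/ R) = max(0.77, 0.54) = 0.77
~R: Łukasiewicz ¬ gives 1 − 0.54 = 0.46
(((Q \/ R) \/ R) /\ ~R) = min(0.77, 0.46) = 0.46
((((Q \/ R) \/ R) /\ ~R) /\ P) = min(0.46, 0.24) = 0.24
((~P -> P) /\ ((((Q \/ R) \/ R) /\ ~R) /\ P)) = min(0.48, 0.24) = 0.24
((P -> ((R /\ ~R) \/ Q)) -> ((~P -> P) /\ ((((Q \/ R) \/ R) /\ ~R) /\ P))): min(1, 1 − 1 + 0.24) = 0.24

0.24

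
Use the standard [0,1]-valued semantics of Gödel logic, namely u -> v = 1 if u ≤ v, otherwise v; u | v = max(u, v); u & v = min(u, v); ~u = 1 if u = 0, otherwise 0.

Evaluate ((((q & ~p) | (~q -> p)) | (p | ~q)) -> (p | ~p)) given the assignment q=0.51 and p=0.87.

~p: Gödel ¬ of 0.87 = 0 (operand ≠ 0)
(q & ~p) = min(0.51, 0) = 0
~q: Gödel ¬ of 0.51 = 0 (operand ≠ 0)
(~q -> p): 0 ≤ 0.87, so result = 1
((q & ~p) | (~q -> p)) = max(0, 1) = 1
~q: Gödel ¬ of 0.51 = 0 (operand ≠ 0)
(p | ~q) = max(0.87, 0) = 0.87
(((q & ~p) | (~q -> p)) | (p | ~q)) = max(1, 0.87) = 1
~p: Gödel ¬ of 0.87 = 0 (operand ≠ 0)
(p | ~p) = max(0.87, 0) = 0.87
((((q & ~p) | (~q -> p)) | (p | ~q)) -> (p | ~p)): 1 > 0.87, so result = 0.87

0.87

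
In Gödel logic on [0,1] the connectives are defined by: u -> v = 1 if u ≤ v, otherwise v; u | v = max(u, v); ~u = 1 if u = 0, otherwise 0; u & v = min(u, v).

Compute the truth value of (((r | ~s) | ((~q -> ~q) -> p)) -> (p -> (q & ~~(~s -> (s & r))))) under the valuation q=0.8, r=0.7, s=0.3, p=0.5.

1.00

~s: Gödel ¬ of 0.3 = 0 (operand ≠ 0)
(r | ~s) = max(0.7, 0) = 0.7
~q: Gödel ¬ of 0.8 = 0 (operand ≠ 0)
~q: Gödel ¬ of 0.8 = 0 (operand ≠ 0)
(~q -> ~q): 0 ≤ 0, so result = 1
((~q -> ~q) -> p): 1 > 0.5, so result = 0.5
((r | ~s) | ((~q -> ~q) -> p)) = max(0.7, 0.5) = 0.7
~s: Gödel ¬ of 0.3 = 0 (operand ≠ 0)
(s & r) = min(0.3, 0.7) = 0.3
(~s -> (s & r)): 0 ≤ 0.3, so result = 1
~(~s -> (s & r)): Gödel ¬ of 1 = 0 (operand ≠ 0)
~~(~s -> (s & r)): Gödel ¬ of 0 = 1 (operand is 0)
(q & ~~(~s -> (s & r))) = min(0.8, 1) = 0.8
(p -> (q & ~~(~s -> (s & r)))): 0.5 ≤ 0.8, so result = 1
(((r | ~s) | ((~q -> ~q) -> p)) -> (p -> (q & ~~(~s -> (s & r))))): 0.7 ≤ 1, so result = 1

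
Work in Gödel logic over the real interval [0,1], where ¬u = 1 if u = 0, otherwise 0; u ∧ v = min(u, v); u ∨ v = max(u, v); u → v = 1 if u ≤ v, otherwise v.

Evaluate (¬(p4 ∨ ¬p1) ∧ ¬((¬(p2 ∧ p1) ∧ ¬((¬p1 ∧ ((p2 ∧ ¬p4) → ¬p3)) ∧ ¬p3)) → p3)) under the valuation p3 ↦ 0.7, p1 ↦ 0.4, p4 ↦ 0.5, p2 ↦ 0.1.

¬p1: Gödel ¬ of 0.4 = 0 (operand ≠ 0)
(p4 ∨ ¬p1) = max(0.5, 0) = 0.5
¬(p4 ∨ ¬p1): Gödel ¬ of 0.5 = 0 (operand ≠ 0)
(p2 ∧ p1) = min(0.1, 0.4) = 0.1
¬(p2 ∧ p1): Gödel ¬ of 0.1 = 0 (operand ≠ 0)
¬p1: Gödel ¬ of 0.4 = 0 (operand ≠ 0)
¬p4: Gödel ¬ of 0.5 = 0 (operand ≠ 0)
(p2 ∧ ¬p4) = min(0.1, 0) = 0
¬p3: Gödel ¬ of 0.7 = 0 (operand ≠ 0)
((p2 ∧ ¬p4) → ¬p3): 0 ≤ 0, so result = 1
(¬p1 ∧ ((p2 ∧ ¬p4) → ¬p3)) = min(0, 1) = 0
¬p3: Gödel ¬ of 0.7 = 0 (operand ≠ 0)
((¬p1 ∧ ((p2 ∧ ¬p4) → ¬p3)) ∧ ¬p3) = min(0, 0) = 0
¬((¬p1 ∧ ((p2 ∧ ¬p4) → ¬p3)) ∧ ¬p3): Gödel ¬ of 0 = 1 (operand is 0)
(¬(p2 ∧ p1) ∧ ¬((¬p1 ∧ ((p2 ∧ ¬p4) → ¬p3)) ∧ ¬p3)) = min(0, 1) = 0
((¬(p2 ∧ p1) ∧ ¬((¬p1 ∧ ((p2 ∧ ¬p4) → ¬p3)) ∧ ¬p3)) → p3): 0 ≤ 0.7, so result = 1
¬((¬(p2 ∧ p1) ∧ ¬((¬p1 ∧ ((p2 ∧ ¬p4) → ¬p3)) ∧ ¬p3)) → p3): Gödel ¬ of 1 = 0 (operand ≠ 0)
(¬(p4 ∨ ¬p1) ∧ ¬((¬(p2 ∧ p1) ∧ ¬((¬p1 ∧ ((p2 ∧ ¬p4) → ¬p3)) ∧ ¬p3)) → p3)) = min(0, 0) = 0

0.00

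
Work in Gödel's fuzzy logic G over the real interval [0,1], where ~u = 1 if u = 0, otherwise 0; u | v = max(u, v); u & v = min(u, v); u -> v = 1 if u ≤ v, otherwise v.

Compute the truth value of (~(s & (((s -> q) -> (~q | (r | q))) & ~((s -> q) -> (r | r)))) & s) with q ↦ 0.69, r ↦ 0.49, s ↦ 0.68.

(s -> q): 0.68 ≤ 0.69, so result = 1
~q: Gödel ¬ of 0.69 = 0 (operand ≠ 0)
(r | q) = max(0.49, 0.69) = 0.69
(~q | (r | q)) = max(0, 0.69) = 0.69
((s -> q) -> (~q | (r | q))): 1 > 0.69, so result = 0.69
(s -> q): 0.68 ≤ 0.69, so result = 1
(r | r) = max(0.49, 0.49) = 0.49
((s -> q) -> (r | r)): 1 > 0.49, so result = 0.49
~((s -> q) -> (r | r)): Gödel ¬ of 0.49 = 0 (operand ≠ 0)
(((s -> q) -> (~q | (r | q))) & ~((s -> q) -> (r | r))) = min(0.69, 0) = 0
(s & (((s -> q) -> (~q | (r | q))) & ~((s -> q) -> (r | r)))) = min(0.68, 0) = 0
~(s & (((s -> q) -> (~q | (r | q))) & ~((s -> q) -> (r | r)))): Gödel ¬ of 0 = 1 (operand is 0)
(~(s & (((s -> q) -> (~q | (r | q))) & ~((s -> q) -> (r | r)))) & s) = min(1, 0.68) = 0.68

0.68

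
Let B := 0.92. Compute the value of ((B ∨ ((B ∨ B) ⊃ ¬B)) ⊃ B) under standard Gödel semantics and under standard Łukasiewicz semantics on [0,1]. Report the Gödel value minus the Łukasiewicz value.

Gödel evaluation:
  (B ∨ B) = max(0.92, 0.92) = 0.92
  ¬B: Gödel ¬ of 0.92 = 0 (operand ≠ 0)
  ((B ∨ B) ⊃ ¬B): 0.92 > 0, so result = 0
  (B ∨ ((B ∨ B) ⊃ ¬B)) = max(0.92, 0) = 0.92
  ((B ∨ ((B ∨ B) ⊃ ¬B)) ⊃ B): 0.92 ≤ 0.92, so result = 1
  Gödel value = 1
Łukasiewicz evaluation:
  (B ∨ B) = max(0.92, 0.92) = 0.92
  ¬B: Łukasiewicz ¬ gives 1 − 0.92 = 0.08
  ((B ∨ B) ⊃ ¬B): min(1, 1 − 0.92 + 0.08) = 0.16
  (B ∨ ((B ∨ B) ⊃ ¬B)) = max(0.92, 0.16) = 0.92
  ((B ∨ ((B ∨ B) ⊃ ¬B)) ⊃ B): min(1, 1 − 0.92 + 0.92) = 1
  Łukasiewicz value = 1
Difference: 1 − 1 = 0.00

0.00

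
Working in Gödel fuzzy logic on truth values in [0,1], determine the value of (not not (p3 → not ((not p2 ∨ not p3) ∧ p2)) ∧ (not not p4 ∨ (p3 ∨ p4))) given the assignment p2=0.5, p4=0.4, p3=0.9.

not p2: Gödel ¬ of 0.5 = 0 (operand ≠ 0)
not p3: Gödel ¬ of 0.9 = 0 (operand ≠ 0)
(not p2 ∨ not p3) = max(0, 0) = 0
((not p2 ∨ not p3) ∧ p2) = min(0, 0.5) = 0
not ((not p2 ∨ not p3) ∧ p2): Gödel ¬ of 0 = 1 (operand is 0)
(p3 → not ((not p2 ∨ not p3) ∧ p2)): 0.9 ≤ 1, so result = 1
not (p3 → not ((not p2 ∨ not p3) ∧ p2)): Gödel ¬ of 1 = 0 (operand ≠ 0)
not not (p3 → not ((not p2 ∨ not p3) ∧ p2)): Gödel ¬ of 0 = 1 (operand is 0)
not p4: Gödel ¬ of 0.4 = 0 (operand ≠ 0)
not not p4: Gödel ¬ of 0 = 1 (operand is 0)
(p3 ∨ p4) = max(0.9, 0.4) = 0.9
(not not p4 ∨ (p3 ∨ p4)) = max(1, 0.9) = 1
(not not (p3 → not ((not p2 ∨ not p3) ∧ p2)) ∧ (not not p4 ∨ (p3 ∨ p4))) = min(1, 1) = 1

1.00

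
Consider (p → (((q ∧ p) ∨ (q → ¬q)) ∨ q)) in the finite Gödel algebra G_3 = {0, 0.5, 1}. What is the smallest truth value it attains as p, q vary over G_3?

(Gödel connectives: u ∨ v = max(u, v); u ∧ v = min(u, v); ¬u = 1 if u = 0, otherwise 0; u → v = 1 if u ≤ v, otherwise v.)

0.50

The minimum is attained at p = 1, q = 0.5:
  (q ∧ p) = min(0.5, 1) = 0.5
  ¬q: Gödel ¬ of 0.5 = 0 (operand ≠ 0)
  (q → ¬q): 0.5 > 0, so result = 0
  ((q ∧ p) ∨ (q → ¬q)) = max(0.5, 0) = 0.5
  (((q ∧ p) ∨ (q → ¬q)) ∨ q) = max(0.5, 0.5) = 0.5
  (p → (((q ∧ p) ∨ (q → ¬q)) ∨ q)): 1 > 0.5, so result = 0.5
Checking all 9 assignments confirms none give a value below 0.50.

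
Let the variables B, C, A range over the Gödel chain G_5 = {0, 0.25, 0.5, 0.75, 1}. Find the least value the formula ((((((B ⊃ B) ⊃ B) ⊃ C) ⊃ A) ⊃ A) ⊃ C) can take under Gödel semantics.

0.00

The minimum is attained at B = 0, C = 0, A = 0:
  (B ⊃ B): 0 ≤ 0, so result = 1
  ((B ⊃ B) ⊃ B): 1 > 0, so result = 0
  (((B ⊃ B) ⊃ B) ⊃ C): 0 ≤ 0, so result = 1
  ((((B ⊃ B) ⊃ B) ⊃ C) ⊃ A): 1 > 0, so result = 0
  (((((B ⊃ B) ⊃ B) ⊃ C) ⊃ A) ⊃ A): 0 ≤ 0, so result = 1
  ((((((B ⊃ B) ⊃ B) ⊃ C) ⊃ A) ⊃ A) ⊃ C): 1 > 0, so result = 0
Checking all 125 assignments confirms none give a value below 0.00.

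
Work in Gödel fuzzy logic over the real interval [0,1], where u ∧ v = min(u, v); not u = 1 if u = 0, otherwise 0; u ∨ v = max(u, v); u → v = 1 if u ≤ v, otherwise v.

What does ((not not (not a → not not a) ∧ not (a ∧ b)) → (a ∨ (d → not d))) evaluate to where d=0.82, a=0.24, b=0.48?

1.00

not a: Gödel ¬ of 0.24 = 0 (operand ≠ 0)
not a: Gödel ¬ of 0.24 = 0 (operand ≠ 0)
not not a: Gödel ¬ of 0 = 1 (operand is 0)
(not a → not not a): 0 ≤ 1, so result = 1
not (not a → not not a): Gödel ¬ of 1 = 0 (operand ≠ 0)
not not (not a → not not a): Gödel ¬ of 0 = 1 (operand is 0)
(a ∧ b) = min(0.24, 0.48) = 0.24
not (a ∧ b): Gödel ¬ of 0.24 = 0 (operand ≠ 0)
(not not (not a → not not a) ∧ not (a ∧ b)) = min(1, 0) = 0
not d: Gödel ¬ of 0.82 = 0 (operand ≠ 0)
(d → not d): 0.82 > 0, so result = 0
(a ∨ (d → not d)) = max(0.24, 0) = 0.24
((not not (not a → not not a) ∧ not (a ∧ b)) → (a ∨ (d → not d))): 0 ≤ 0.24, so result = 1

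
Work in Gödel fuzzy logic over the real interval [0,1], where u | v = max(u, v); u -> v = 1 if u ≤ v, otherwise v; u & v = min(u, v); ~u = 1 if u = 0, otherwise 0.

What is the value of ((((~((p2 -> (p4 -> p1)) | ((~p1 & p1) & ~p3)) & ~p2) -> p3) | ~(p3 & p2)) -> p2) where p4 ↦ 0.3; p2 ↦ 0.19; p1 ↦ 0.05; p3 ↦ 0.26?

(p4 -> p1): 0.3 > 0.05, so result = 0.05
(p2 -> (p4 -> p1)): 0.19 > 0.05, so result = 0.05
~p1: Gödel ¬ of 0.05 = 0 (operand ≠ 0)
(~p1 & p1) = min(0, 0.05) = 0
~p3: Gödel ¬ of 0.26 = 0 (operand ≠ 0)
((~p1 & p1) & ~p3) = min(0, 0) = 0
((p2 -> (p4 -> p1)) | ((~p1 & p1) & ~p3)) = max(0.05, 0) = 0.05
~((p2 -> (p4 -> p1)) | ((~p1 & p1) & ~p3)): Gödel ¬ of 0.05 = 0 (operand ≠ 0)
~p2: Gödel ¬ of 0.19 = 0 (operand ≠ 0)
(~((p2 -> (p4 -> p1)) | ((~p1 & p1) & ~p3)) & ~p2) = min(0, 0) = 0
((~((p2 -> (p4 -> p1)) | ((~p1 & p1) & ~p3)) & ~p2) -> p3): 0 ≤ 0.26, so result = 1
(p3 & p2) = min(0.26, 0.19) = 0.19
~(p3 & p2): Gödel ¬ of 0.19 = 0 (operand ≠ 0)
(((~((p2 -> (p4 -> p1)) | ((~p1 & p1) & ~p3)) & ~p2) -> p3) | ~(p3 & p2)) = max(1, 0) = 1
((((~((p2 -> (p4 -> p1)) | ((~p1 & p1) & ~p3)) & ~p2) -> p3) | ~(p3 & p2)) -> p2): 1 > 0.19, so result = 0.19

0.19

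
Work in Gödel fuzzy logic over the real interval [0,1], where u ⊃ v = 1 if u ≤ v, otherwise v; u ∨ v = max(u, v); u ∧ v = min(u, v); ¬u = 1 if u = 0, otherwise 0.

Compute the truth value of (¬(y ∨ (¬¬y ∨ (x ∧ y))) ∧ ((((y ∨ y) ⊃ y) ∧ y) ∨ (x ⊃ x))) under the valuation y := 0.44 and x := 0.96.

¬y: Gödel ¬ of 0.44 = 0 (operand ≠ 0)
¬¬y: Gödel ¬ of 0 = 1 (operand is 0)
(x ∧ y) = min(0.96, 0.44) = 0.44
(¬¬y ∨ (x ∧ y)) = max(1, 0.44) = 1
(y ∨ (¬¬y ∨ (x ∧ y))) = max(0.44, 1) = 1
¬(y ∨ (¬¬y ∨ (x ∧ y))): Gödel ¬ of 1 = 0 (operand ≠ 0)
(y ∨ y) = max(0.44, 0.44) = 0.44
((y ∨ y) ⊃ y): 0.44 ≤ 0.44, so result = 1
(((y ∨ y) ⊃ y) ∧ y) = min(1, 0.44) = 0.44
(x ⊃ x): 0.96 ≤ 0.96, so result = 1
((((y ∨ y) ⊃ y) ∧ y) ∨ (x ⊃ x)) = max(0.44, 1) = 1
(¬(y ∨ (¬¬y ∨ (x ∧ y))) ∧ ((((y ∨ y) ⊃ y) ∧ y) ∨ (x ⊃ x))) = min(0, 1) = 0

0.00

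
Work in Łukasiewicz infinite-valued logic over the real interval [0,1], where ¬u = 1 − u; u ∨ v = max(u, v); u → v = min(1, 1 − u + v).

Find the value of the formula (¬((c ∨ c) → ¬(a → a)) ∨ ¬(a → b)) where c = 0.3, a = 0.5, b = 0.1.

(c ∨ c) = max(0.3, 0.3) = 0.3
(a → a): min(1, 1 − 0.5 + 0.5) = 1
¬(a → a): Łukasiewicz ¬ gives 1 − 1 = 0
((c ∨ c) → ¬(a → a)): min(1, 1 − 0.3 + 0) = 0.7
¬((c ∨ c) → ¬(a → a)): Łukasiewicz ¬ gives 1 − 0.7 = 0.3
(a → b): min(1, 1 − 0.5 + 0.1) = 0.6
¬(a → b): Łukasiewicz ¬ gives 1 − 0.6 = 0.4
(¬((c ∨ c) → ¬(a → a)) ∨ ¬(a → b)) = max(0.3, 0.4) = 0.4

0.40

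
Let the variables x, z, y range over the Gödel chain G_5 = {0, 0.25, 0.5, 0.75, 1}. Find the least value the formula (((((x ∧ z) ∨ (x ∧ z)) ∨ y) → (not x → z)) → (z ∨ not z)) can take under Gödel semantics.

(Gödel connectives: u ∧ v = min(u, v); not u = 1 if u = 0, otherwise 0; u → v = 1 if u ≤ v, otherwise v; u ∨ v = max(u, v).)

The minimum is attained at x = 0, z = 0.25, y = 0:
  (x ∧ z) = min(0, 0.25) = 0
  (x ∧ z) = min(0, 0.25) = 0
  ((x ∧ z) ∨ (x ∧ z)) = max(0, 0) = 0
  (((x ∧ z) ∨ (x ∧ z)) ∨ y) = max(0, 0) = 0
  not x: Gödel ¬ of 0 = 1 (operand is 0)
  (not x → z): 1 > 0.25, so result = 0.25
  ((((x ∧ z) ∨ (x ∧ z)) ∨ y) → (not x → z)): 0 ≤ 0.25, so result = 1
  not z: Gödel ¬ of 0.25 = 0 (operand ≠ 0)
  (z ∨ not z) = max(0.25, 0) = 0.25
  (((((x ∧ z) ∨ (x ∧ z)) ∨ y) → (not x → z)) → (z ∨ not z)): 1 > 0.25, so result = 0.25
Checking all 125 assignments confirms none give a value below 0.25.

0.25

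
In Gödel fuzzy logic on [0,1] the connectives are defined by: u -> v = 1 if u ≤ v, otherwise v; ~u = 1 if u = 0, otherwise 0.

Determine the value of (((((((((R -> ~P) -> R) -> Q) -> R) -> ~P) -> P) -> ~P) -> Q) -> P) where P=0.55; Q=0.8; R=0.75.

0.55

~P: Gödel ¬ of 0.55 = 0 (operand ≠ 0)
(R -> ~P): 0.75 > 0, so result = 0
((R -> ~P) -> R): 0 ≤ 0.75, so result = 1
(((R -> ~P) -> R) -> Q): 1 > 0.8, so result = 0.8
((((R -> ~P) -> R) -> Q) -> R): 0.8 > 0.75, so result = 0.75
~P: Gödel ¬ of 0.55 = 0 (operand ≠ 0)
(((((R -> ~P) -> R) -> Q) -> R) -> ~P): 0.75 > 0, so result = 0
((((((R -> ~P) -> R) -> Q) -> R) -> ~P) -> P): 0 ≤ 0.55, so result = 1
~P: Gödel ¬ of 0.55 = 0 (operand ≠ 0)
(((((((R -> ~P) -> R) -> Q) -> R) -> ~P) -> P) -> ~P): 1 > 0, so result = 0
((((((((R -> ~P) -> R) -> Q) -> R) -> ~P) -> P) -> ~P) -> Q): 0 ≤ 0.8, so result = 1
(((((((((R -> ~P) -> R) -> Q) -> R) -> ~P) -> P) -> ~P) -> Q) -> P): 1 > 0.55, so result = 0.55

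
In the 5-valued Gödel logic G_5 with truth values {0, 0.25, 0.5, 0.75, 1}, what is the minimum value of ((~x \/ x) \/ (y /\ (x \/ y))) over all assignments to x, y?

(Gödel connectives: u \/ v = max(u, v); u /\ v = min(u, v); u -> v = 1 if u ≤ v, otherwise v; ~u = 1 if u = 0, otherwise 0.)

0.25

The minimum is attained at x = 0.25, y = 0:
  ~x: Gödel ¬ of 0.25 = 0 (operand ≠ 0)
  (~x \/ x) = max(0, 0.25) = 0.25
  (x \/ y) = max(0.25, 0) = 0.25
  (y /\ (x \/ y)) = min(0, 0.25) = 0
  ((~x \/ x) \/ (y /\ (x \/ y))) = max(0.25, 0) = 0.25
Checking all 25 assignments confirms none give a value below 0.25.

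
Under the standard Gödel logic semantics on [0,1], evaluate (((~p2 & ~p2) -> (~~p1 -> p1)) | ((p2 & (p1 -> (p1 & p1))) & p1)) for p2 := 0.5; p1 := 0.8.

1.00

~p2: Gödel ¬ of 0.5 = 0 (operand ≠ 0)
~p2: Gödel ¬ of 0.5 = 0 (operand ≠ 0)
(~p2 & ~p2) = min(0, 0) = 0
~p1: Gödel ¬ of 0.8 = 0 (operand ≠ 0)
~~p1: Gödel ¬ of 0 = 1 (operand is 0)
(~~p1 -> p1): 1 > 0.8, so result = 0.8
((~p2 & ~p2) -> (~~p1 -> p1)): 0 ≤ 0.8, so result = 1
(p1 & p1) = min(0.8, 0.8) = 0.8
(p1 -> (p1 & p1)): 0.8 ≤ 0.8, so result = 1
(p2 & (p1 -> (p1 & p1))) = min(0.5, 1) = 0.5
((p2 & (p1 -> (p1 & p1))) & p1) = min(0.5, 0.8) = 0.5
(((~p2 & ~p2) -> (~~p1 -> p1)) | ((p2 & (p1 -> (p1 & p1))) & p1)) = max(1, 0.5) = 1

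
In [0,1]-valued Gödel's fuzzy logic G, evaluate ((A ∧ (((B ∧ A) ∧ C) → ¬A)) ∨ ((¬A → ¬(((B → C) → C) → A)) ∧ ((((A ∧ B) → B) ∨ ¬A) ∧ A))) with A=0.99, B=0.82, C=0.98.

(B ∧ A) = min(0.82, 0.99) = 0.82
((B ∧ A) ∧ C) = min(0.82, 0.98) = 0.82
¬A: Gödel ¬ of 0.99 = 0 (operand ≠ 0)
(((B ∧ A) ∧ C) → ¬A): 0.82 > 0, so result = 0
(A ∧ (((B ∧ A) ∧ C) → ¬A)) = min(0.99, 0) = 0
¬A: Gödel ¬ of 0.99 = 0 (operand ≠ 0)
(B → C): 0.82 ≤ 0.98, so result = 1
((B → C) → C): 1 > 0.98, so result = 0.98
(((B → C) → C) → A): 0.98 ≤ 0.99, so result = 1
¬(((B → C) → C) → A): Gödel ¬ of 1 = 0 (operand ≠ 0)
(¬A → ¬(((B → C) → C) → A)): 0 ≤ 0, so result = 1
(A ∧ B) = min(0.99, 0.82) = 0.82
((A ∧ B) → B): 0.82 ≤ 0.82, so result = 1
¬A: Gödel ¬ of 0.99 = 0 (operand ≠ 0)
(((A ∧ B) → B) ∨ ¬A) = max(1, 0) = 1
((((A ∧ B) → B) ∨ ¬A) ∧ A) = min(1, 0.99) = 0.99
((¬A → ¬(((B → C) → C) → A)) ∧ ((((A ∧ B) → B) ∨ ¬A) ∧ A)) = min(1, 0.99) = 0.99
((A ∧ (((B ∧ A) ∧ C) → ¬A)) ∨ ((¬A → ¬(((B → C) → C) → A)) ∧ ((((A ∧ B) → B) ∨ ¬A) ∧ A))) = max(0, 0.99) = 0.99

0.99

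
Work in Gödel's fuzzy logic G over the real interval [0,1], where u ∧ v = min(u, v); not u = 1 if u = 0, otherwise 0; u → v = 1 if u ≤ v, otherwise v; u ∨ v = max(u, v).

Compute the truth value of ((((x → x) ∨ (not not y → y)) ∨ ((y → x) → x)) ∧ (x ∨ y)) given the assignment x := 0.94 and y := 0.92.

0.94

(x → x): 0.94 ≤ 0.94, so result = 1
not y: Gödel ¬ of 0.92 = 0 (operand ≠ 0)
not not y: Gödel ¬ of 0 = 1 (operand is 0)
(not not y → y): 1 > 0.92, so result = 0.92
((x → x) ∨ (not not y → y)) = max(1, 0.92) = 1
(y → x): 0.92 ≤ 0.94, so result = 1
((y → x) → x): 1 > 0.94, so result = 0.94
(((x → x) ∨ (not not y → y)) ∨ ((y → x) → x)) = max(1, 0.94) = 1
(x ∨ y) = max(0.94, 0.92) = 0.94
((((x → x) ∨ (not not y → y)) ∨ ((y → x) → x)) ∧ (x ∨ y)) = min(1, 0.94) = 0.94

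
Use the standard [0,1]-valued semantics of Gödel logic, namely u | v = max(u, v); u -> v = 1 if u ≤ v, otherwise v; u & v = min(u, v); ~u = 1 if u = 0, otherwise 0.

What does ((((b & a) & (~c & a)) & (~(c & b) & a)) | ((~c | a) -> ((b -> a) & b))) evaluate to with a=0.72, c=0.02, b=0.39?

(b & a) = min(0.39, 0.72) = 0.39
~c: Gödel ¬ of 0.02 = 0 (operand ≠ 0)
(~c & a) = min(0, 0.72) = 0
((b & a) & (~c & a)) = min(0.39, 0) = 0
(c & b) = min(0.02, 0.39) = 0.02
~(c & b): Gödel ¬ of 0.02 = 0 (operand ≠ 0)
(~(c & b) & a) = min(0, 0.72) = 0
(((b & a) & (~c & a)) & (~(c & b) & a)) = min(0, 0) = 0
~c: Gödel ¬ of 0.02 = 0 (operand ≠ 0)
(~c | a) = max(0, 0.72) = 0.72
(b -> a): 0.39 ≤ 0.72, so result = 1
((b -> a) & b) = min(1, 0.39) = 0.39
((~c | a) -> ((b -> a) & b)): 0.72 > 0.39, so result = 0.39
((((b & a) & (~c & a)) & (~(c & b) & a)) | ((~c | a) -> ((b -> a) & b))) = max(0, 0.39) = 0.39

0.39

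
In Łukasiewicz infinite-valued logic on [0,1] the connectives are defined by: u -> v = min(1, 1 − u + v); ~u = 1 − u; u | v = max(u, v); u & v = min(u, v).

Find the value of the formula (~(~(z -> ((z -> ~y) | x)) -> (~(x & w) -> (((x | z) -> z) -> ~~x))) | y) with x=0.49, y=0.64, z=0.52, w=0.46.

~y: Łukasiewicz ¬ gives 1 − 0.64 = 0.36
(z -> ~y): min(1, 1 − 0.52 + 0.36) = 0.84
((z -> ~y) | x) = max(0.84, 0.49) = 0.84
(z -> ((z -> ~y) | x)): min(1, 1 − 0.52 + 0.84) = 1
~(z -> ((z -> ~y) | x)): Łukasiewicz ¬ gives 1 − 1 = 0
(x & w) = min(0.49, 0.46) = 0.46
~(x & w): Łukasiewicz ¬ gives 1 − 0.46 = 0.54
(x | z) = max(0.49, 0.52) = 0.52
((x | z) -> z): min(1, 1 − 0.52 + 0.52) = 1
~x: Łukasiewicz ¬ gives 1 − 0.49 = 0.51
~~x: Łukasiewicz ¬ gives 1 − 0.51 = 0.49
(((x | z) -> z) -> ~~x): min(1, 1 − 1 + 0.49) = 0.49
(~(x & w) -> (((x | z) -> z) -> ~~x)): min(1, 1 − 0.54 + 0.49) = 0.95
(~(z -> ((z -> ~y) | x)) -> (~(x & w) -> (((x | z) -> z) -> ~~x))): min(1, 1 − 0 + 0.95) = 1
~(~(z -> ((z -> ~y) | x)) -> (~(x & w) -> (((x | z) -> z) -> ~~x))): Łukasiewicz ¬ gives 1 − 1 = 0
(~(~(z -> ((z -> ~y) | x)) -> (~(x & w) -> (((x | z) -> z) -> ~~x))) | y) = max(0, 0.64) = 0.64

0.64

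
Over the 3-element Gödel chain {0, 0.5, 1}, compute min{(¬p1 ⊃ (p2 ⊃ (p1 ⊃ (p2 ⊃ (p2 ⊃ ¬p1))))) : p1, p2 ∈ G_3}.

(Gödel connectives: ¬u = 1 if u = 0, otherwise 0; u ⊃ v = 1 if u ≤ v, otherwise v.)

1.00

Every assignment gives 1. For instance at p1 = 0, p2 = 0:
  ¬p1: Gödel ¬ of 0 = 1 (operand is 0)
  ¬p1: Gödel ¬ of 0 = 1 (operand is 0)
  (p2 ⊃ ¬p1): 0 ≤ 1, so result = 1
  (p2 ⊃ (p2 ⊃ ¬p1)): 0 ≤ 1, so result = 1
  (p1 ⊃ (p2 ⊃ (p2 ⊃ ¬p1))): 0 ≤ 1, so result = 1
  (p2 ⊃ (p1 ⊃ (p2 ⊃ (p2 ⊃ ¬p1)))): 0 ≤ 1, so result = 1
  (¬p1 ⊃ (p2 ⊃ (p1 ⊃ (p2 ⊃ (p2 ⊃ ¬p1))))): 1 ≤ 1, so result = 1
All 9 assignments give value 1 — the formula is a G_3-tautology.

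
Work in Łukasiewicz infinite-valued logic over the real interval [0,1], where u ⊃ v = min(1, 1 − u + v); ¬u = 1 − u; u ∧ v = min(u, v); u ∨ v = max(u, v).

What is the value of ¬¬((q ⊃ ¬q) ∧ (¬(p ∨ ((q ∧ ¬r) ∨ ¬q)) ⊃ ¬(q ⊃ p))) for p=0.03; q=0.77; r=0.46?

0.46

¬q: Łukasiewicz ¬ gives 1 − 0.77 = 0.23
(q ⊃ ¬q): min(1, 1 − 0.77 + 0.23) = 0.46
¬r: Łukasiewicz ¬ gives 1 − 0.46 = 0.54
(q ∧ ¬r) = min(0.77, 0.54) = 0.54
¬q: Łukasiewicz ¬ gives 1 − 0.77 = 0.23
((q ∧ ¬r) ∨ ¬q) = max(0.54, 0.23) = 0.54
(p ∨ ((q ∧ ¬r) ∨ ¬q)) = max(0.03, 0.54) = 0.54
¬(p ∨ ((q ∧ ¬r) ∨ ¬q)): Łukasiewicz ¬ gives 1 − 0.54 = 0.46
(q ⊃ p): min(1, 1 − 0.77 + 0.03) = 0.26
¬(q ⊃ p): Łukasiewicz ¬ gives 1 − 0.26 = 0.74
(¬(p ∨ ((q ∧ ¬r) ∨ ¬q)) ⊃ ¬(q ⊃ p)): min(1, 1 − 0.46 + 0.74) = 1
((q ⊃ ¬q) ∧ (¬(p ∨ ((q ∧ ¬r) ∨ ¬q)) ⊃ ¬(q ⊃ p))) = min(0.46, 1) = 0.46
¬((q ⊃ ¬q) ∧ (¬(p ∨ ((q ∧ ¬r) ∨ ¬q)) ⊃ ¬(q ⊃ p))): Łukasiewicz ¬ gives 1 − 0.46 = 0.54
¬¬((q ⊃ ¬q) ∧ (¬(p ∨ ((q ∧ ¬r) ∨ ¬q)) ⊃ ¬(q ⊃ p))): Łukasiewicz ¬ gives 1 − 0.54 = 0.46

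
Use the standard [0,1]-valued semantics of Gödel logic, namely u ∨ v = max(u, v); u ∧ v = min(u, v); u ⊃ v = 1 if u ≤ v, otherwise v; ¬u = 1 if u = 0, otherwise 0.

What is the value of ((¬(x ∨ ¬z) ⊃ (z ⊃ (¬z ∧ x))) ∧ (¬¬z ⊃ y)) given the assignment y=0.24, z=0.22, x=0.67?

¬z: Gödel ¬ of 0.22 = 0 (operand ≠ 0)
(x ∨ ¬z) = max(0.67, 0) = 0.67
¬(x ∨ ¬z): Gödel ¬ of 0.67 = 0 (operand ≠ 0)
¬z: Gödel ¬ of 0.22 = 0 (operand ≠ 0)
(¬z ∧ x) = min(0, 0.67) = 0
(z ⊃ (¬z ∧ x)): 0.22 > 0, so result = 0
(¬(x ∨ ¬z) ⊃ (z ⊃ (¬z ∧ x))): 0 ≤ 0, so result = 1
¬z: Gödel ¬ of 0.22 = 0 (operand ≠ 0)
¬¬z: Gödel ¬ of 0 = 1 (operand is 0)
(¬¬z ⊃ y): 1 > 0.24, so result = 0.24
((¬(x ∨ ¬z) ⊃ (z ⊃ (¬z ∧ x))) ∧ (¬¬z ⊃ y)) = min(1, 0.24) = 0.24

0.24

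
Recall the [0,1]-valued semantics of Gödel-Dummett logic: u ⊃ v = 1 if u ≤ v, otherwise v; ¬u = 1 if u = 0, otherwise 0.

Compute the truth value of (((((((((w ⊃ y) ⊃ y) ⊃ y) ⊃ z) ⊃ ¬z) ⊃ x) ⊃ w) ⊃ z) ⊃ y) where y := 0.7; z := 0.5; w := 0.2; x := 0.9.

0.70

(w ⊃ y): 0.2 ≤ 0.7, so result = 1
((w ⊃ y) ⊃ y): 1 > 0.7, so result = 0.7
(((w ⊃ y) ⊃ y) ⊃ y): 0.7 ≤ 0.7, so result = 1
((((w ⊃ y) ⊃ y) ⊃ y) ⊃ z): 1 > 0.5, so result = 0.5
¬z: Gödel ¬ of 0.5 = 0 (operand ≠ 0)
(((((w ⊃ y) ⊃ y) ⊃ y) ⊃ z) ⊃ ¬z): 0.5 > 0, so result = 0
((((((w ⊃ y) ⊃ y) ⊃ y) ⊃ z) ⊃ ¬z) ⊃ x): 0 ≤ 0.9, so result = 1
(((((((w ⊃ y) ⊃ y) ⊃ y) ⊃ z) ⊃ ¬z) ⊃ x) ⊃ w): 1 > 0.2, so result = 0.2
((((((((w ⊃ y) ⊃ y) ⊃ y) ⊃ z) ⊃ ¬z) ⊃ x) ⊃ w) ⊃ z): 0.2 ≤ 0.5, so result = 1
(((((((((w ⊃ y) ⊃ y) ⊃ y) ⊃ z) ⊃ ¬z) ⊃ x) ⊃ w) ⊃ z) ⊃ y): 1 > 0.7, so result = 0.7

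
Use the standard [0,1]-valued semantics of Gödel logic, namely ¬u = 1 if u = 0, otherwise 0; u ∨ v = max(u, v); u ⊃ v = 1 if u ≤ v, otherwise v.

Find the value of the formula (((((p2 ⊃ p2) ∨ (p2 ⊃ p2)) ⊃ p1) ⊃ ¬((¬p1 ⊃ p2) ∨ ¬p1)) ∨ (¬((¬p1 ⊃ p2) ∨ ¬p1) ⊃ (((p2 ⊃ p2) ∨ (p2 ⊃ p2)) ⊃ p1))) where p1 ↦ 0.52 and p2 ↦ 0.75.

1.00

(p2 ⊃ p2): 0.75 ≤ 0.75, so result = 1
(p2 ⊃ p2): 0.75 ≤ 0.75, so result = 1
((p2 ⊃ p2) ∨ (p2 ⊃ p2)) = max(1, 1) = 1
(((p2 ⊃ p2) ∨ (p2 ⊃ p2)) ⊃ p1): 1 > 0.52, so result = 0.52
¬p1: Gödel ¬ of 0.52 = 0 (operand ≠ 0)
(¬p1 ⊃ p2): 0 ≤ 0.75, so result = 1
¬p1: Gödel ¬ of 0.52 = 0 (operand ≠ 0)
((¬p1 ⊃ p2) ∨ ¬p1) = max(1, 0) = 1
¬((¬p1 ⊃ p2) ∨ ¬p1): Gödel ¬ of 1 = 0 (operand ≠ 0)
((((p2 ⊃ p2) ∨ (p2 ⊃ p2)) ⊃ p1) ⊃ ¬((¬p1 ⊃ p2) ∨ ¬p1)): 0.52 > 0, so result = 0
¬p1: Gödel ¬ of 0.52 = 0 (operand ≠ 0)
(¬p1 ⊃ p2): 0 ≤ 0.75, so result = 1
¬p1: Gödel ¬ of 0.52 = 0 (operand ≠ 0)
((¬p1 ⊃ p2) ∨ ¬p1) = max(1, 0) = 1
¬((¬p1 ⊃ p2) ∨ ¬p1): Gödel ¬ of 1 = 0 (operand ≠ 0)
(p2 ⊃ p2): 0.75 ≤ 0.75, so result = 1
(p2 ⊃ p2): 0.75 ≤ 0.75, so result = 1
((p2 ⊃ p2) ∨ (p2 ⊃ p2)) = max(1, 1) = 1
(((p2 ⊃ p2) ∨ (p2 ⊃ p2)) ⊃ p1): 1 > 0.52, so result = 0.52
(¬((¬p1 ⊃ p2) ∨ ¬p1) ⊃ (((p2 ⊃ p2) ∨ (p2 ⊃ p2)) ⊃ p1)): 0 ≤ 0.52, so result = 1
(((((p2 ⊃ p2) ∨ (p2 ⊃ p2)) ⊃ p1) ⊃ ¬((¬p1 ⊃ p2) ∨ ¬p1)) ∨ (¬((¬p1 ⊃ p2) ∨ ¬p1) ⊃ (((p2 ⊃ p2) ∨ (p2 ⊃ p2)) ⊃ p1))) = max(0, 1) = 1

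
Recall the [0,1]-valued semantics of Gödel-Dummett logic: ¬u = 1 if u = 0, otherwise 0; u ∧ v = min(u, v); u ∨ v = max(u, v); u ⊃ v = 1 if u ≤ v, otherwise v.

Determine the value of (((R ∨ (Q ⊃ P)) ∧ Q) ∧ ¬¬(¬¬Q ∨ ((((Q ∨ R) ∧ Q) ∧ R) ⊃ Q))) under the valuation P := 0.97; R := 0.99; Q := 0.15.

(Q ⊃ P): 0.15 ≤ 0.97, so result = 1
(R ∨ (Q ⊃ P)) = max(0.99, 1) = 1
((R ∨ (Q ⊃ P)) ∧ Q) = min(1, 0.15) = 0.15
¬Q: Gödel ¬ of 0.15 = 0 (operand ≠ 0)
¬¬Q: Gödel ¬ of 0 = 1 (operand is 0)
(Q ∨ R) = max(0.15, 0.99) = 0.99
((Q ∨ R) ∧ Q) = min(0.99, 0.15) = 0.15
(((Q ∨ R) ∧ Q) ∧ R) = min(0.15, 0.99) = 0.15
((((Q ∨ R) ∧ Q) ∧ R) ⊃ Q): 0.15 ≤ 0.15, so result = 1
(¬¬Q ∨ ((((Q ∨ R) ∧ Q) ∧ R) ⊃ Q)) = max(1, 1) = 1
¬(¬¬Q ∨ ((((Q ∨ R) ∧ Q) ∧ R) ⊃ Q)): Gödel ¬ of 1 = 0 (operand ≠ 0)
¬¬(¬¬Q ∨ ((((Q ∨ R) ∧ Q) ∧ R) ⊃ Q)): Gödel ¬ of 0 = 1 (operand is 0)
(((R ∨ (Q ⊃ P)) ∧ Q) ∧ ¬¬(¬¬Q ∨ ((((Q ∨ R) ∧ Q) ∧ R) ⊃ Q))) = min(0.15, 1) = 0.15

0.15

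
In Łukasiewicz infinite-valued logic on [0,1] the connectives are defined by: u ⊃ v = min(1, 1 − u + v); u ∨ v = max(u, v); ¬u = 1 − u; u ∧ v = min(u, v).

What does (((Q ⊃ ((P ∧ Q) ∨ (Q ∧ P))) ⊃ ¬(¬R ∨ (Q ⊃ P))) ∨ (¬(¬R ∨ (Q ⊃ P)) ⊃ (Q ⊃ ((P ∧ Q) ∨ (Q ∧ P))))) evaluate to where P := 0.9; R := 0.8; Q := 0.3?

1.00

(P ∧ Q) = min(0.9, 0.3) = 0.3
(Q ∧ P) = min(0.3, 0.9) = 0.3
((P ∧ Q) ∨ (Q ∧ P)) = max(0.3, 0.3) = 0.3
(Q ⊃ ((P ∧ Q) ∨ (Q ∧ P))): min(1, 1 − 0.3 + 0.3) = 1
¬R: Łukasiewicz ¬ gives 1 − 0.8 = 0.2
(Q ⊃ P): min(1, 1 − 0.3 + 0.9) = 1
(¬R ∨ (Q ⊃ P)) = max(0.2, 1) = 1
¬(¬R ∨ (Q ⊃ P)): Łukasiewicz ¬ gives 1 − 1 = 0
((Q ⊃ ((P ∧ Q) ∨ (Q ∧ P))) ⊃ ¬(¬R ∨ (Q ⊃ P))): min(1, 1 − 1 + 0) = 0
¬R: Łukasiewicz ¬ gives 1 − 0.8 = 0.2
(Q ⊃ P): min(1, 1 − 0.3 + 0.9) = 1
(¬R ∨ (Q ⊃ P)) = max(0.2, 1) = 1
¬(¬R ∨ (Q ⊃ P)): Łukasiewicz ¬ gives 1 − 1 = 0
(P ∧ Q) = min(0.9, 0.3) = 0.3
(Q ∧ P) = min(0.3, 0.9) = 0.3
((P ∧ Q) ∨ (Q ∧ P)) = max(0.3, 0.3) = 0.3
(Q ⊃ ((P ∧ Q) ∨ (Q ∧ P))): min(1, 1 − 0.3 + 0.3) = 1
(¬(¬R ∨ (Q ⊃ P)) ⊃ (Q ⊃ ((P ∧ Q) ∨ (Q ∧ P)))): min(1, 1 − 0 + 1) = 1
(((Q ⊃ ((P ∧ Q) ∨ (Q ∧ P))) ⊃ ¬(¬R ∨ (Q ⊃ P))) ∨ (¬(¬R ∨ (Q ⊃ P)) ⊃ (Q ⊃ ((P ∧ Q) ∨ (Q ∧ P))))) = max(0, 1) = 1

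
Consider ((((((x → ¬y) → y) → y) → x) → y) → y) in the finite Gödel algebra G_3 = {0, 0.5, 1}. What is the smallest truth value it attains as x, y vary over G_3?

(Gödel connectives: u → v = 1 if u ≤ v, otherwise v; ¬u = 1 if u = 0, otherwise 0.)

The minimum is attained at x = 0, y = 0:
  ¬y: Gödel ¬ of 0 = 1 (operand is 0)
  (x → ¬y): 0 ≤ 1, so result = 1
  ((x → ¬y) → y): 1 > 0, so result = 0
  (((x → ¬y) → y) → y): 0 ≤ 0, so result = 1
  ((((x → ¬y) → y) → y) → x): 1 > 0, so result = 0
  (((((x → ¬y) → y) → y) → x) → y): 0 ≤ 0, so result = 1
  ((((((x → ¬y) → y) → y) → x) → y) → y): 1 > 0, so result = 0
Checking all 9 assignments confirms none give a value below 0.00.

0.00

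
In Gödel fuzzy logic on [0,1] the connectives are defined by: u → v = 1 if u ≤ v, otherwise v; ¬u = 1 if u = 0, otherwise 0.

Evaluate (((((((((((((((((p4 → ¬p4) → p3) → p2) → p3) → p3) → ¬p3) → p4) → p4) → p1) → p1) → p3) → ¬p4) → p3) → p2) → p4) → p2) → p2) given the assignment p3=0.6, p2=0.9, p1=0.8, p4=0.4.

0.90

¬p4: Gödel ¬ of 0.4 = 0 (operand ≠ 0)
(p4 → ¬p4): 0.4 > 0, so result = 0
((p4 → ¬p4) → p3): 0 ≤ 0.6, so result = 1
(((p4 → ¬p4) → p3) → p2): 1 > 0.9, so result = 0.9
((((p4 → ¬p4) → p3) → p2) → p3): 0.9 > 0.6, so result = 0.6
(((((p4 → ¬p4) → p3) → p2) → p3) → p3): 0.6 ≤ 0.6, so result = 1
¬p3: Gödel ¬ of 0.6 = 0 (operand ≠ 0)
((((((p4 → ¬p4) → p3) → p2) → p3) → p3) → ¬p3): 1 > 0, so result = 0
(((((((p4 → ¬p4) → p3) → p2) → p3) → p3) → ¬p3) → p4): 0 ≤ 0.4, so result = 1
((((((((p4 → ¬p4) → p3) → p2) → p3) → p3) → ¬p3) → p4) → p4): 1 > 0.4, so result = 0.4
(((((((((p4 → ¬p4) → p3) → p2) → p3) → p3) → ¬p3) → p4) → p4) → p1): 0.4 ≤ 0.8, so result = 1
((((((((((p4 → ¬p4) → p3) → p2) → p3) → p3) → ¬p3) → p4) → p4) → p1) → p1): 1 > 0.8, so result = 0.8
(((((((((((p4 → ¬p4) → p3) → p2) → p3) → p3) → ¬p3) → p4) → p4) → p1) → p1) → p3): 0.8 > 0.6, so result = 0.6
¬p4: Gödel ¬ of 0.4 = 0 (operand ≠ 0)
((((((((((((p4 → ¬p4) → p3) → p2) → p3) → p3) → ¬p3) → p4) → p4) → p1) → p1) → p3) → ¬p4): 0.6 > 0, so result = 0
(((((((((((((p4 → ¬p4) → p3) → p2) → p3) → p3) → ¬p3) → p4) → p4) → p1) → p1) → p3) → ¬p4) → p3): 0 ≤ 0.6, so result = 1
((((((((((((((p4 → ¬p4) → p3) → p2) → p3) → p3) → ¬p3) → p4) → p4) → p1) → p1) → p3) → ¬p4) → p3) → p2): 1 > 0.9, so result = 0.9
(((((((((((((((p4 → ¬p4) → p3) → p2) → p3) → p3) → ¬p3) → p4) → p4) → p1) → p1) → p3) → ¬p4) → p3) → p2) → p4): 0.9 > 0.4, so result = 0.4
((((((((((((((((p4 → ¬p4) → p3) → p2) → p3) → p3) → ¬p3) → p4) → p4) → p1) → p1) → p3) → ¬p4) → p3) → p2) → p4) → p2): 0.4 ≤ 0.9, so result = 1
(((((((((((((((((p4 → ¬p4) → p3) → p2) → p3) → p3) → ¬p3) → p4) → p4) → p1) → p1) → p3) → ¬p4) → p3) → p2) → p4) → p2) → p2): 1 > 0.9, so result = 0.9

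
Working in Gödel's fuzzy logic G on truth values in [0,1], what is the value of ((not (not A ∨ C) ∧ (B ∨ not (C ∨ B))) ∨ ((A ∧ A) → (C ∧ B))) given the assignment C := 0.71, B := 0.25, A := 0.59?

not A: Gödel ¬ of 0.59 = 0 (operand ≠ 0)
(not A ∨ C) = max(0, 0.71) = 0.71
not (not A ∨ C): Gödel ¬ of 0.71 = 0 (operand ≠ 0)
(C ∨ B) = max(0.71, 0.25) = 0.71
not (C ∨ B): Gödel ¬ of 0.71 = 0 (operand ≠ 0)
(B ∨ not (C ∨ B)) = max(0.25, 0) = 0.25
(not (not A ∨ C) ∧ (B ∨ not (C ∨ B))) = min(0, 0.25) = 0
(A ∧ A) = min(0.59, 0.59) = 0.59
(C ∧ B) = min(0.71, 0.25) = 0.25
((A ∧ A) → (C ∧ B)): 0.59 > 0.25, so result = 0.25
((not (not A ∨ C) ∧ (B ∨ not (C ∨ B))) ∨ ((A ∧ A) → (C ∧ B))) = max(0, 0.25) = 0.25

0.25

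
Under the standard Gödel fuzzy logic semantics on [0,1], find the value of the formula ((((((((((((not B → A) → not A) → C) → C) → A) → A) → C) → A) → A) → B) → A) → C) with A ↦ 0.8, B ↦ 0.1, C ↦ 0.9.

not B: Gödel ¬ of 0.1 = 0 (operand ≠ 0)
(not B → A): 0 ≤ 0.8, so result = 1
not A: Gödel ¬ of 0.8 = 0 (operand ≠ 0)
((not B → A) → not A): 1 > 0, so result = 0
(((not B → A) → not A) → C): 0 ≤ 0.9, so result = 1
((((not B → A) → not A) → C) → C): 1 > 0.9, so result = 0.9
(((((not B → A) → not A) → C) → C) → A): 0.9 > 0.8, so result = 0.8
((((((not B → A) → not A) → C) → C) → A) → A): 0.8 ≤ 0.8, so result = 1
(((((((not B → A) → not A) → C) → C) → A) → A) → C): 1 > 0.9, so result = 0.9
((((((((not B → A) → not A) → C) → C) → A) → A) → C) → A): 0.9 > 0.8, so result = 0.8
(((((((((not B → A) → not A) → C) → C) → A) → A) → C) → A) → A): 0.8 ≤ 0.8, so result = 1
((((((((((not B → A) → not A) → C) → C) → A) → A) → C) → A) → A) → B): 1 > 0.1, so result = 0.1
(((((((((((not B → A) → not A) → C) → C) → A) → A) → C) → A) → A) → B) → A): 0.1 ≤ 0.8, so result = 1
((((((((((((not B → A) → not A) → C) → C) → A) → A) → C) → A) → A) → B) → A) → C): 1 > 0.9, so result = 0.9

0.90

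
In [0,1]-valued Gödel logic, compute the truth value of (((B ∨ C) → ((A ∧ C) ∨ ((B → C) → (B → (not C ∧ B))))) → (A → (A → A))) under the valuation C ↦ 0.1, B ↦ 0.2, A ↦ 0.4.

1.00

(B ∨ C) = max(0.2, 0.1) = 0.2
(A ∧ C) = min(0.4, 0.1) = 0.1
(B → C): 0.2 > 0.1, so result = 0.1
not C: Gödel ¬ of 0.1 = 0 (operand ≠ 0)
(not C ∧ B) = min(0, 0.2) = 0
(B → (not C ∧ B)): 0.2 > 0, so result = 0
((B → C) → (B → (not C ∧ B))): 0.1 > 0, so result = 0
((A ∧ C) ∨ ((B → C) → (B → (not C ∧ B)))) = max(0.1, 0) = 0.1
((B ∨ C) → ((A ∧ C) ∨ ((B → C) → (B → (not C ∧ B))))): 0.2 > 0.1, so result = 0.1
(A → A): 0.4 ≤ 0.4, so result = 1
(A → (A → A)): 0.4 ≤ 1, so result = 1
(((B ∨ C) → ((A ∧ C) ∨ ((B → C) → (B → (not C ∧ B))))) → (A → (A → A))): 0.1 ≤ 1, so result = 1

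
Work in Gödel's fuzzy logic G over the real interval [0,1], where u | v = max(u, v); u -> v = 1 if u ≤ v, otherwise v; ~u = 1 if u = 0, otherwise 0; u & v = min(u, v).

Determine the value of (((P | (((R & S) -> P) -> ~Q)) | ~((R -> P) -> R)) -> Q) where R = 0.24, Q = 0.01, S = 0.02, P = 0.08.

(R & S) = min(0.24, 0.02) = 0.02
((R & S) -> P): 0.02 ≤ 0.08, so result = 1
~Q: Gödel ¬ of 0.01 = 0 (operand ≠ 0)
(((R & S) -> P) -> ~Q): 1 > 0, so result = 0
(P | (((R & S) -> P) -> ~Q)) = max(0.08, 0) = 0.08
(R -> P): 0.24 > 0.08, so result = 0.08
((R -> P) -> R): 0.08 ≤ 0.24, so result = 1
~((R -> P) -> R): Gödel ¬ of 1 = 0 (operand ≠ 0)
((P | (((R & S) -> P) -> ~Q)) | ~((R -> P) -> R)) = max(0.08, 0) = 0.08
(((P | (((R & S) -> P) -> ~Q)) | ~((R -> P) -> R)) -> Q): 0.08 > 0.01, so result = 0.01

0.01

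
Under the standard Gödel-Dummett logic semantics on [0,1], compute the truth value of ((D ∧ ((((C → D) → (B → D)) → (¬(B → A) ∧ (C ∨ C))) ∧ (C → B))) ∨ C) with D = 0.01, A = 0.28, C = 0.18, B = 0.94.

0.18

(C → D): 0.18 > 0.01, so result = 0.01
(B → D): 0.94 > 0.01, so result = 0.01
((C → D) → (B → D)): 0.01 ≤ 0.01, so result = 1
(B → A): 0.94 > 0.28, so result = 0.28
¬(B → A): Gödel ¬ of 0.28 = 0 (operand ≠ 0)
(C ∨ C) = max(0.18, 0.18) = 0.18
(¬(B → A) ∧ (C ∨ C)) = min(0, 0.18) = 0
(((C → D) → (B → D)) → (¬(B → A) ∧ (C ∨ C))): 1 > 0, so result = 0
(C → B): 0.18 ≤ 0.94, so result = 1
((((C → D) → (B → D)) → (¬(B → A) ∧ (C ∨ C))) ∧ (C → B)) = min(0, 1) = 0
(D ∧ ((((C → D) → (B → D)) → (¬(B → A) ∧ (C ∨ C))) ∧ (C → B))) = min(0.01, 0) = 0
((D ∧ ((((C → D) → (B → D)) → (¬(B → A) ∧ (C ∨ C))) ∧ (C → B))) ∨ C) = max(0, 0.18) = 0.18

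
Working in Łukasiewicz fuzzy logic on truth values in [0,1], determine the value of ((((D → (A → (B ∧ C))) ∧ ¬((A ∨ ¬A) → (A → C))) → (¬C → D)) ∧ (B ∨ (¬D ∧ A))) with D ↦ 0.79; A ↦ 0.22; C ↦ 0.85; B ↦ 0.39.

(B ∧ C) = min(0.39, 0.85) = 0.39
(A → (B ∧ C)): min(1, 1 − 0.22 + 0.39) = 1
(D → (A → (B ∧ C))): min(1, 1 − 0.79 + 1) = 1
¬A: Łukasiewicz ¬ gives 1 − 0.22 = 0.78
(A ∨ ¬A) = max(0.22, 0.78) = 0.78
(A → C): min(1, 1 − 0.22 + 0.85) = 1
((A ∨ ¬A) → (A → C)): min(1, 1 − 0.78 + 1) = 1
¬((A ∨ ¬A) → (A → C)): Łukasiewicz ¬ gives 1 − 1 = 0
((D → (A → (B ∧ C))) ∧ ¬((A ∨ ¬A) → (A → C))) = min(1, 0) = 0
¬C: Łukasiewicz ¬ gives 1 − 0.85 = 0.15
(¬C → D): min(1, 1 − 0.15 + 0.79) = 1
(((D → (A → (B ∧ C))) ∧ ¬((A ∨ ¬A) → (A → C))) → (¬C → D)): min(1, 1 − 0 + 1) = 1
¬D: Łukasiewicz ¬ gives 1 − 0.79 = 0.21
(¬D ∧ A) = min(0.21, 0.22) = 0.21
(B ∨ (¬D ∧ A)) = max(0.39, 0.21) = 0.39
((((D → (A → (B ∧ C))) ∧ ¬((A ∨ ¬A) → (A → C))) → (¬C → D)) ∧ (B ∨ (¬D ∧ A))) = min(1, 0.39) = 0.39

0.39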